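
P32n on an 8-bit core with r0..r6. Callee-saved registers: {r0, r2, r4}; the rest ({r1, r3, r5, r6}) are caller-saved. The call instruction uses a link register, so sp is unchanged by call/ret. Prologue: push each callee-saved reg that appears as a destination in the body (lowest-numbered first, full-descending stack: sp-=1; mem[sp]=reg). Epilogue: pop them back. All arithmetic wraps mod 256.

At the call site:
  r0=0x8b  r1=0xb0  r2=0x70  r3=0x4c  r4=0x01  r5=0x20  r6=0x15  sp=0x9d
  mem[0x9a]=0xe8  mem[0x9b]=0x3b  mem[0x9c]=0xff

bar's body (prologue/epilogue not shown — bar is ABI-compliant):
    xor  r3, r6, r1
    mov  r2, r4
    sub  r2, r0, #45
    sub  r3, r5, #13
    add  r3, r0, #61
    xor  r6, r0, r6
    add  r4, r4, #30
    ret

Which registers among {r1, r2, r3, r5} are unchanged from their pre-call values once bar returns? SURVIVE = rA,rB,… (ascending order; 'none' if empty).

SURVIVE = r1,r2,r5

prologue: push r2 -> mem[0x9c]=0x70, sp=0x9c
prologue: push r4 -> mem[0x9b]=0x01, sp=0x9b
body[0] xor  r3, r6, r1 -> r3=0xa5
body[1] mov  r2, r4 -> r2=0x01
body[2] sub  r2, r0, #45 -> r2=0x5e
body[3] sub  r3, r5, #13 -> r3=0x13
body[4] add  r3, r0, #61 -> r3=0xc8
body[5] xor  r6, r0, r6 -> r6=0x9e
body[6] add  r4, r4, #30 -> r4=0x1f
epilogue: pop r4=0x01, sp=0x9c
epilogue: pop r2=0x70, sp=0x9d
r1: caller-saved, written=False
r2: callee-saved, written=True
r3: caller-saved, written=True
r5: caller-saved, written=False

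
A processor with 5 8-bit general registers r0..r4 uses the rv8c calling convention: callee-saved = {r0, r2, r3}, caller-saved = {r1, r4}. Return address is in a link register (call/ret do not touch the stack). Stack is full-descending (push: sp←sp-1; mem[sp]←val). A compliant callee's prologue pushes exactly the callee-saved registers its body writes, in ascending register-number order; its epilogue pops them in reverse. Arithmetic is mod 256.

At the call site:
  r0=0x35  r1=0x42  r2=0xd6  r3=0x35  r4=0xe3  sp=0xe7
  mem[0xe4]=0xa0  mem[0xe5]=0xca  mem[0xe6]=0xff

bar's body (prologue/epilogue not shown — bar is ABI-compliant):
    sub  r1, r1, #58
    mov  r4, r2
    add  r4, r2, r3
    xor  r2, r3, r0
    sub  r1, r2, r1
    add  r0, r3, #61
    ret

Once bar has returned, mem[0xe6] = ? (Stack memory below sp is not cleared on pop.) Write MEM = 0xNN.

MEM = 0x35

prologue: push r0 → mem[0xe6]=0x35, sp=0xe6
prologue: push r2 → mem[0xe5]=0xd6, sp=0xe5
body[0] sub  r1, r1, #58 → r1=0x08
body[1] mov  r4, r2 → r4=0xd6
body[2] add  r4, r2, r3 → r4=0x0b
body[3] xor  r2, r3, r0 → r2=0x00
body[4] sub  r1, r2, r1 → r1=0xf8
body[5] add  r0, r3, #61 → r0=0x72
epilogue: pop r2=0xd6, sp=0xe6
epilogue: pop r0=0x35, sp=0xe7
prologue pushed ['r0', 'r2'] at ['0xe6', '0xe5']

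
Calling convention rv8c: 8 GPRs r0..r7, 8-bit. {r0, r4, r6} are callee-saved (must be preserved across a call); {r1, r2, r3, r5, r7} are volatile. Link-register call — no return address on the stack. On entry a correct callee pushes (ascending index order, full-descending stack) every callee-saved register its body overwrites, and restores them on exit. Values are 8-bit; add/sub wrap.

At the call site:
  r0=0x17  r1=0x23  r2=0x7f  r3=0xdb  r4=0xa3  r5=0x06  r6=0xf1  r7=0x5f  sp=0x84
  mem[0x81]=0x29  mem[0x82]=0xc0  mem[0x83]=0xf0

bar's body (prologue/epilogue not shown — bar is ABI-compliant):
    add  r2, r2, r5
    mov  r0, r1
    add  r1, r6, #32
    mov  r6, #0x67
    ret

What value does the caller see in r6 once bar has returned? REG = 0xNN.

REG = 0xf1

prologue: push r0 -> mem[0x83]=0x17, sp=0x83
prologue: push r6 -> mem[0x82]=0xf1, sp=0x82
body[0] add  r2, r2, r5 -> r2=0x85
body[1] mov  r0, r1 -> r0=0x23
body[2] add  r1, r6, #32 -> r1=0x11
body[3] mov  r6, #0x67 -> r6=0x67
epilogue: pop r6=0xf1, sp=0x83
epilogue: pop r0=0x17, sp=0x84
r6 is callee-saved -> restored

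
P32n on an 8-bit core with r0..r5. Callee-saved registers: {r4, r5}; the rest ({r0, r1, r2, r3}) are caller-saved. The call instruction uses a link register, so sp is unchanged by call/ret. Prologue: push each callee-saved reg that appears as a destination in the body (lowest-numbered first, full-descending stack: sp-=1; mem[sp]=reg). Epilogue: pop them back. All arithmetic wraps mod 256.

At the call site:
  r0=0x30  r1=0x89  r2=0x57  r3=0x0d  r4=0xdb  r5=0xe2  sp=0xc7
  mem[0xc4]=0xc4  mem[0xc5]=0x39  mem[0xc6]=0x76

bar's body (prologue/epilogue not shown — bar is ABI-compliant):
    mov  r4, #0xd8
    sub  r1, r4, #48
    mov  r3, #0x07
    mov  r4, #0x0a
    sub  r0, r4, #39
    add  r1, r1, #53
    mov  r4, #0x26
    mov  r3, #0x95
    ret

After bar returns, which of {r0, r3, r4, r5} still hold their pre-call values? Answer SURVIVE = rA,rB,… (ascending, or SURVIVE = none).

SURVIVE = r4,r5

prologue: push r4 → mem[0xc6]=0xdb, sp=0xc6
body[0] mov  r4, #0xd8 → r4=0xd8
body[1] sub  r1, r4, #48 → r1=0xa8
body[2] mov  r3, #0x07 → r3=0x07
body[3] mov  r4, #0x0a → r4=0x0a
body[4] sub  r0, r4, #39 → r0=0xe3
body[5] add  r1, r1, #53 → r1=0xdd
body[6] mov  r4, #0x26 → r4=0x26
body[7] mov  r3, #0x95 → r3=0x95
epilogue: pop r4=0xdb, sp=0xc7
r0: caller-saved, written=True
r3: caller-saved, written=True
r4: callee-saved, written=True
r5: callee-saved, written=False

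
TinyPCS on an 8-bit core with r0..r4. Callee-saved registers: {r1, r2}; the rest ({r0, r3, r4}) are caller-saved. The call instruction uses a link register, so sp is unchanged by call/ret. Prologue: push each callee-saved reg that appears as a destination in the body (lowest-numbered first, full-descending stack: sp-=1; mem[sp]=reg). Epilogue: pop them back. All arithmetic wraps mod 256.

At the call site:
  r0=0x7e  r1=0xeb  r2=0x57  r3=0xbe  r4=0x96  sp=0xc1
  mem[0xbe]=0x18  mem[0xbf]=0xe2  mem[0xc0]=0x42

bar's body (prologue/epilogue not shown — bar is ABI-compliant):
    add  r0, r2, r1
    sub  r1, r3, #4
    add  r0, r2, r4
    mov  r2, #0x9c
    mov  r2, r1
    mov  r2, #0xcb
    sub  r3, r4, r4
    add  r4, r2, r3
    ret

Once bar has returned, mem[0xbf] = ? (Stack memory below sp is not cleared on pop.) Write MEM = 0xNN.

prologue: push r1 → mem[0xc0]=0xeb, sp=0xc0
prologue: push r2 → mem[0xbf]=0x57, sp=0xbf
body[0] add  r0, r2, r1 → r0=0x42
body[1] sub  r1, r3, #4 → r1=0xba
body[2] add  r0, r2, r4 → r0=0xed
body[3] mov  r2, #0x9c → r2=0x9c
body[4] mov  r2, r1 → r2=0xba
body[5] mov  r2, #0xcb → r2=0xcb
body[6] sub  r3, r4, r4 → r3=0x00
body[7] add  r4, r2, r3 → r4=0xcb
epilogue: pop r2=0x57, sp=0xc0
epilogue: pop r1=0xeb, sp=0xc1
prologue pushed ['r1', 'r2'] at ['0xc0', '0xbf']

MEM = 0x57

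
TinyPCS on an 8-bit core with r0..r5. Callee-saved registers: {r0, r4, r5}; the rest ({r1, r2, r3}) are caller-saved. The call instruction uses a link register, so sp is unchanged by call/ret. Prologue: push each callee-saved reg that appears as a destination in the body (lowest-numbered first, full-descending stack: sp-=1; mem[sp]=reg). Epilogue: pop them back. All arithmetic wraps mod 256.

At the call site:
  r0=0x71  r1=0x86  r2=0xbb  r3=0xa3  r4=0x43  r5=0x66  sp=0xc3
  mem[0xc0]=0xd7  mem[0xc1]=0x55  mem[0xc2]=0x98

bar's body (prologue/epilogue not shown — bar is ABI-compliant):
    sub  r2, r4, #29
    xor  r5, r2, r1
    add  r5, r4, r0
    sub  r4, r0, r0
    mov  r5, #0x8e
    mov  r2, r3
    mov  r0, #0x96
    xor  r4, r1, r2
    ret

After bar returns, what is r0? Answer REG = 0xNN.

prologue: push r0 → mem[0xc2]=0x71, sp=0xc2
prologue: push r4 → mem[0xc1]=0x43, sp=0xc1
prologue: push r5 → mem[0xc0]=0x66, sp=0xc0
body[0] sub  r2, r4, #29 → r2=0x26
body[1] xor  r5, r2, r1 → r5=0xa0
body[2] add  r5, r4, r0 → r5=0xb4
body[3] sub  r4, r0, r0 → r4=0x00
body[4] mov  r5, #0x8e → r5=0x8e
body[5] mov  r2, r3 → r2=0xa3
body[6] mov  r0, #0x96 → r0=0x96
body[7] xor  r4, r1, r2 → r4=0x25
epilogue: pop r5=0x66, sp=0xc1
epilogue: pop r4=0x43, sp=0xc2
epilogue: pop r0=0x71, sp=0xc3
r0 is callee-saved → restored

REG = 0x71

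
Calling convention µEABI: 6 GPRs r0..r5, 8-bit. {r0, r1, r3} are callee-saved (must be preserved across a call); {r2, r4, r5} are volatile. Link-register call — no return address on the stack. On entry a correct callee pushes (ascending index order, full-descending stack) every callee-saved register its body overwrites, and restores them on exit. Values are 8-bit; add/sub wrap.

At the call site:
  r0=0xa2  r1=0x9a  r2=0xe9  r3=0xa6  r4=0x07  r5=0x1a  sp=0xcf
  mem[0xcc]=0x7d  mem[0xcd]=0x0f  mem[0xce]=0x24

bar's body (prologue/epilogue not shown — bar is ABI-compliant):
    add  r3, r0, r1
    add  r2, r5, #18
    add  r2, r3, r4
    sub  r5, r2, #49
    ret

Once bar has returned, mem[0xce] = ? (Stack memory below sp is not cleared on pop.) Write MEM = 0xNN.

prologue: push r3 -> mem[0xce]=0xa6, sp=0xce
body[0] add  r3, r0, r1 -> r3=0x3c
body[1] add  r2, r5, #18 -> r2=0x2c
body[2] add  r2, r3, r4 -> r2=0x43
body[3] sub  r5, r2, #49 -> r5=0x12
epilogue: pop r3=0xa6, sp=0xcf
prologue pushed ['r3'] at ['0xce']

MEM = 0xa6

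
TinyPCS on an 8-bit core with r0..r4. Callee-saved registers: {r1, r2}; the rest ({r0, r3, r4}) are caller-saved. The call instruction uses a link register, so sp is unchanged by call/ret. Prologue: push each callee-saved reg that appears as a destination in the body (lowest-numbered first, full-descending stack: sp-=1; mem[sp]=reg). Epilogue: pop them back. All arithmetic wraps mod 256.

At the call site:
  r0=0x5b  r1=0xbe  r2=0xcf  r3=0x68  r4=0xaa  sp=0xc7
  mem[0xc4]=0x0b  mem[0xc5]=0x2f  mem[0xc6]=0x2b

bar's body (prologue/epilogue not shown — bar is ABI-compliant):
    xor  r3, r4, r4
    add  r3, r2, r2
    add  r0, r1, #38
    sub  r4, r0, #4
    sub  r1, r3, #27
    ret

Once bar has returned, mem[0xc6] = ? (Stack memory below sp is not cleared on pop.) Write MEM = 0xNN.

prologue: push r1 → mem[0xc6]=0xbe, sp=0xc6
body[0] xor  r3, r4, r4 → r3=0x00
body[1] add  r3, r2, r2 → r3=0x9e
body[2] add  r0, r1, #38 → r0=0xe4
body[3] sub  r4, r0, #4 → r4=0xe0
body[4] sub  r1, r3, #27 → r1=0x83
epilogue: pop r1=0xbe, sp=0xc7
prologue pushed ['r1'] at ['0xc6']

MEM = 0xbe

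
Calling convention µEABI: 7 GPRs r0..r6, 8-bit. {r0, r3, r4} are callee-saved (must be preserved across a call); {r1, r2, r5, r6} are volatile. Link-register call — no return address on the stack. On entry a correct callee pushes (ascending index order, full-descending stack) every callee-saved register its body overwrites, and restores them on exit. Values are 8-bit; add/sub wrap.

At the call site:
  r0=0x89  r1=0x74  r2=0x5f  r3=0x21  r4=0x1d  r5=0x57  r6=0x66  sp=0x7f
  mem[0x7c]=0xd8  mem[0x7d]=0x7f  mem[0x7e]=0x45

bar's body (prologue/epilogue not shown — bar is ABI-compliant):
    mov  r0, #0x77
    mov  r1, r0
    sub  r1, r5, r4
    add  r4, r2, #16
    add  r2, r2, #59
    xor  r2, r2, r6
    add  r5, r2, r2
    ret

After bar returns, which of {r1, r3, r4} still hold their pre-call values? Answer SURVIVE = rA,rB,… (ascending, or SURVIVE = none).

SURVIVE = r3,r4

prologue: push r0 → mem[0x7e]=0x89, sp=0x7e
prologue: push r4 → mem[0x7d]=0x1d, sp=0x7d
body[0] mov  r0, #0x77 → r0=0x77
body[1] mov  r1, r0 → r1=0x77
body[2] sub  r1, r5, r4 → r1=0x3a
body[3] add  r4, r2, #16 → r4=0x6f
body[4] add  r2, r2, #59 → r2=0x9a
body[5] xor  r2, r2, r6 → r2=0xfc
body[6] add  r5, r2, r2 → r5=0xf8
epilogue: pop r4=0x1d, sp=0x7e
epilogue: pop r0=0x89, sp=0x7f
r1: caller-saved, written=True
r3: callee-saved, written=False
r4: callee-saved, written=True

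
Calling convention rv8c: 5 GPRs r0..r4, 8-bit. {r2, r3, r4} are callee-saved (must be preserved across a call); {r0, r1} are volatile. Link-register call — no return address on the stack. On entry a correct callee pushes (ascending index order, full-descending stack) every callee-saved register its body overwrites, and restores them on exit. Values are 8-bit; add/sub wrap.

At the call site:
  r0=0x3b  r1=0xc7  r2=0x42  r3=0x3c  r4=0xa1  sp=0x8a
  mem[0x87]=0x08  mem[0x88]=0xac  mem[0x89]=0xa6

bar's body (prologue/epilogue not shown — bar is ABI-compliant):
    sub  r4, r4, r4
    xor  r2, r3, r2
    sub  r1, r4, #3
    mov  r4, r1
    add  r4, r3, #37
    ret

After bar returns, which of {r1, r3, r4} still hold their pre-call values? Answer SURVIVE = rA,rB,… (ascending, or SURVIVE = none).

SURVIVE = r3,r4

prologue: push r2 → mem[0x89]=0x42, sp=0x89
prologue: push r4 → mem[0x88]=0xa1, sp=0x88
body[0] sub  r4, r4, r4 → r4=0x00
body[1] xor  r2, r3, r2 → r2=0x7e
body[2] sub  r1, r4, #3 → r1=0xfd
body[3] mov  r4, r1 → r4=0xfd
body[4] add  r4, r3, #37 → r4=0x61
epilogue: pop r4=0xa1, sp=0x89
epilogue: pop r2=0x42, sp=0x8a
r1: caller-saved, written=True
r3: callee-saved, written=False
r4: callee-saved, written=True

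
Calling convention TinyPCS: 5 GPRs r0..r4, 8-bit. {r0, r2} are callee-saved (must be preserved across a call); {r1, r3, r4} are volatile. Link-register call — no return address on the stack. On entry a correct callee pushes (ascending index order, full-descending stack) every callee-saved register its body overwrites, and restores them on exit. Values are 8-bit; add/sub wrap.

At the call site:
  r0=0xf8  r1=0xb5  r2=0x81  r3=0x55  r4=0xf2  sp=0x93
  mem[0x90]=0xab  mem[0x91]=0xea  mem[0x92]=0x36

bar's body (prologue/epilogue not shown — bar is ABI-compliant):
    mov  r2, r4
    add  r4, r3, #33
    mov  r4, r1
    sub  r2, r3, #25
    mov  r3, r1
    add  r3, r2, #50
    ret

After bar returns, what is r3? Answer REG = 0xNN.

prologue: push r2 -> mem[0x92]=0x81, sp=0x92
body[0] mov  r2, r4 -> r2=0xf2
body[1] add  r4, r3, #33 -> r4=0x76
body[2] mov  r4, r1 -> r4=0xb5
body[3] sub  r2, r3, #25 -> r2=0x3c
body[4] mov  r3, r1 -> r3=0xb5
body[5] add  r3, r2, #50 -> r3=0x6e
epilogue: pop r2=0x81, sp=0x93
r3 is caller-saved -> body value

REG = 0x6e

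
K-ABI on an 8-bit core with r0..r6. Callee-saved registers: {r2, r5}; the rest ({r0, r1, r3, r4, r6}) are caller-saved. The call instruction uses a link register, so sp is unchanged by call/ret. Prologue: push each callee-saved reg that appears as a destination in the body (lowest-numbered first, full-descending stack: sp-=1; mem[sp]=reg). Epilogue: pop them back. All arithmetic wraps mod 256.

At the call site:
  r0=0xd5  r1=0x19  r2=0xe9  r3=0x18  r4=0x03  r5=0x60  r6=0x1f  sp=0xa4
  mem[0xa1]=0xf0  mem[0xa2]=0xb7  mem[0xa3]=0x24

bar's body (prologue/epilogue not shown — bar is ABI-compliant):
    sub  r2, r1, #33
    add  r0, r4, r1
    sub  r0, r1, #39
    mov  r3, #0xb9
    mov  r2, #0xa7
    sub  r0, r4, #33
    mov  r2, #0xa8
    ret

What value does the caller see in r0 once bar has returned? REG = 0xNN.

prologue: push r2 -> mem[0xa3]=0xe9, sp=0xa3
body[0] sub  r2, r1, #33 -> r2=0xf8
body[1] add  r0, r4, r1 -> r0=0x1c
body[2] sub  r0, r1, #39 -> r0=0xf2
body[3] mov  r3, #0xb9 -> r3=0xb9
body[4] mov  r2, #0xa7 -> r2=0xa7
body[5] sub  r0, r4, #33 -> r0=0xe2
body[6] mov  r2, #0xa8 -> r2=0xa8
epilogue: pop r2=0xe9, sp=0xa4
r0 is caller-saved -> body value

REG = 0xe2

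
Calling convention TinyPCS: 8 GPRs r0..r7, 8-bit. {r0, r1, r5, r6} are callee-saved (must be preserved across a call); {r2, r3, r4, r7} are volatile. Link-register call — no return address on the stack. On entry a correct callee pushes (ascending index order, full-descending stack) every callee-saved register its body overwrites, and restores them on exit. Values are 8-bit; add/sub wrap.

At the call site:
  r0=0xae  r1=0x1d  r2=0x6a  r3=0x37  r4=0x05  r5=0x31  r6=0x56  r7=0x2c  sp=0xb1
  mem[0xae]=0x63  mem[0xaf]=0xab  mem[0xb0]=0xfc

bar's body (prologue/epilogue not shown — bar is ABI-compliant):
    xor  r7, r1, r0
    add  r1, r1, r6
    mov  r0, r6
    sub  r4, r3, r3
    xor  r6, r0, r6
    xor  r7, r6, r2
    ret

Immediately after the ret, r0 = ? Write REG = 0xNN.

prologue: push r0 -> mem[0xb0]=0xae, sp=0xb0
prologue: push r1 -> mem[0xaf]=0x1d, sp=0xaf
prologue: push r6 -> mem[0xae]=0x56, sp=0xae
body[0] xor  r7, r1, r0 -> r7=0xb3
body[1] add  r1, r1, r6 -> r1=0x73
body[2] mov  r0, r6 -> r0=0x56
body[3] sub  r4, r3, r3 -> r4=0x00
body[4] xor  r6, r0, r6 -> r6=0x00
body[5] xor  r7, r6, r2 -> r7=0x6a
epilogue: pop r6=0x56, sp=0xaf
epilogue: pop r1=0x1d, sp=0xb0
epilogue: pop r0=0xae, sp=0xb1
r0 is callee-saved -> restored

REG = 0xae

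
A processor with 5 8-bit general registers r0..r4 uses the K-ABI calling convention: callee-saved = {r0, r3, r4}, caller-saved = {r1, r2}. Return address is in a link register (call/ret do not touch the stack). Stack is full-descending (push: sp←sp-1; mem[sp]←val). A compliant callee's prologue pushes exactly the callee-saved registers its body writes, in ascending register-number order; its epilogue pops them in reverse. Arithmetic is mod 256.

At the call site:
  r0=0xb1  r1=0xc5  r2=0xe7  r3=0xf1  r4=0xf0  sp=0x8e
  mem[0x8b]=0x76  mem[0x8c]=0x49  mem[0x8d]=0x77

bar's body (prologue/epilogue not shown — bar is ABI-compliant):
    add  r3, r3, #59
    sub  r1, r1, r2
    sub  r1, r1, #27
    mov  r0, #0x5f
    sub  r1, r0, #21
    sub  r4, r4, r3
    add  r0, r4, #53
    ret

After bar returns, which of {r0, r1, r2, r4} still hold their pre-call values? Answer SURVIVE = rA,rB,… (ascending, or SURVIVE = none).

prologue: push r0 → mem[0x8d]=0xb1, sp=0x8d
prologue: push r3 → mem[0x8c]=0xf1, sp=0x8c
prologue: push r4 → mem[0x8b]=0xf0, sp=0x8b
body[0] add  r3, r3, #59 → r3=0x2c
body[1] sub  r1, r1, r2 → r1=0xde
body[2] sub  r1, r1, #27 → r1=0xc3
body[3] mov  r0, #0x5f → r0=0x5f
body[4] sub  r1, r0, #21 → r1=0x4a
body[5] sub  r4, r4, r3 → r4=0xc4
body[6] add  r0, r4, #53 → r0=0xf9
epilogue: pop r4=0xf0, sp=0x8c
epilogue: pop r3=0xf1, sp=0x8d
epilogue: pop r0=0xb1, sp=0x8e
r0: callee-saved, written=True
r1: caller-saved, written=True
r2: caller-saved, written=False
r4: callee-saved, written=True

SURVIVE = r0,r2,r4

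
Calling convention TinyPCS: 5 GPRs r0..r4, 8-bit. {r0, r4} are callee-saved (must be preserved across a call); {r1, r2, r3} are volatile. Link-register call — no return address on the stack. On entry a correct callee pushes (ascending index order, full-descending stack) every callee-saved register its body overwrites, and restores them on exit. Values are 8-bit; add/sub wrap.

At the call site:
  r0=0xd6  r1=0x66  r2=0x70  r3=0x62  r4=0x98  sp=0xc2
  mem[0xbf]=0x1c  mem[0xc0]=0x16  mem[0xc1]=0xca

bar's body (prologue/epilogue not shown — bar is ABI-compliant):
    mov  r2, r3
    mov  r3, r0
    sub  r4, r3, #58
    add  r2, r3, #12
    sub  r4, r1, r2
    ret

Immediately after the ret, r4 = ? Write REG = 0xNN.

prologue: push r4 → mem[0xc1]=0x98, sp=0xc1
body[0] mov  r2, r3 → r2=0x62
body[1] mov  r3, r0 → r3=0xd6
body[2] sub  r4, r3, #58 → r4=0x9c
body[3] add  r2, r3, #12 → r2=0xe2
body[4] sub  r4, r1, r2 → r4=0x84
epilogue: pop r4=0x98, sp=0xc2
r4 is callee-saved → restored

REG = 0x98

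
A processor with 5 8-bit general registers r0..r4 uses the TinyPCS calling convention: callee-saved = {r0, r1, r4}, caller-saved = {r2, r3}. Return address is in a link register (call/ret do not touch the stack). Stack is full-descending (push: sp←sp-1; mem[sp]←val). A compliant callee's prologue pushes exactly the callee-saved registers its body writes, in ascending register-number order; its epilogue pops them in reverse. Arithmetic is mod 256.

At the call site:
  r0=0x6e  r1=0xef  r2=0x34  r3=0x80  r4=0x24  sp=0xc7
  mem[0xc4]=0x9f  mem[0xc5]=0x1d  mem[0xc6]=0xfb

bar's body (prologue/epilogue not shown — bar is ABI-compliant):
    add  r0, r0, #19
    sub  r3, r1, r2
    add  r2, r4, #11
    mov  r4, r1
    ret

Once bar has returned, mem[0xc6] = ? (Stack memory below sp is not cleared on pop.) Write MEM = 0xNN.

MEM = 0x6e

prologue: push r0 → mem[0xc6]=0x6e, sp=0xc6
prologue: push r4 → mem[0xc5]=0x24, sp=0xc5
body[0] add  r0, r0, #19 → r0=0x81
body[1] sub  r3, r1, r2 → r3=0xbb
body[2] add  r2, r4, #11 → r2=0x2f
body[3] mov  r4, r1 → r4=0xef
epilogue: pop r4=0x24, sp=0xc6
epilogue: pop r0=0x6e, sp=0xc7
prologue pushed ['r0', 'r4'] at ['0xc6', '0xc5']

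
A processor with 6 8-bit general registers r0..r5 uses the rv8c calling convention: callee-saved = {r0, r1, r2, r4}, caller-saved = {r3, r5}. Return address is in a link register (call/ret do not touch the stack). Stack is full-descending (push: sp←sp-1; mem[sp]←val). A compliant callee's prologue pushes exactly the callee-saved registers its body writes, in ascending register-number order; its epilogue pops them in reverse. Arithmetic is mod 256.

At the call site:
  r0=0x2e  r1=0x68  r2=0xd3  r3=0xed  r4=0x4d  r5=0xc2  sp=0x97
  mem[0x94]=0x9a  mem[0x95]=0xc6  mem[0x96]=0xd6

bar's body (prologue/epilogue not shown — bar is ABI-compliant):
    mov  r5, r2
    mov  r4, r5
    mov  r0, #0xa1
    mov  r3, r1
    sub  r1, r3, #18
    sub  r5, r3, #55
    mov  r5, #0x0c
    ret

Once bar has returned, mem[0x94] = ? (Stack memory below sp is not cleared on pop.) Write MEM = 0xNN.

MEM = 0x4d

prologue: push r0 -> mem[0x96]=0x2e, sp=0x96
prologue: push r1 -> mem[0x95]=0x68, sp=0x95
prologue: push r4 -> mem[0x94]=0x4d, sp=0x94
body[0] mov  r5, r2 -> r5=0xd3
body[1] mov  r4, r5 -> r4=0xd3
body[2] mov  r0, #0xa1 -> r0=0xa1
body[3] mov  r3, r1 -> r3=0x68
body[4] sub  r1, r3, #18 -> r1=0x56
body[5] sub  r5, r3, #55 -> r5=0x31
body[6] mov  r5, #0x0c -> r5=0x0c
epilogue: pop r4=0x4d, sp=0x95
epilogue: pop r1=0x68, sp=0x96
epilogue: pop r0=0x2e, sp=0x97
prologue pushed ['r0', 'r1', 'r4'] at ['0x96', '0x95', '0x94']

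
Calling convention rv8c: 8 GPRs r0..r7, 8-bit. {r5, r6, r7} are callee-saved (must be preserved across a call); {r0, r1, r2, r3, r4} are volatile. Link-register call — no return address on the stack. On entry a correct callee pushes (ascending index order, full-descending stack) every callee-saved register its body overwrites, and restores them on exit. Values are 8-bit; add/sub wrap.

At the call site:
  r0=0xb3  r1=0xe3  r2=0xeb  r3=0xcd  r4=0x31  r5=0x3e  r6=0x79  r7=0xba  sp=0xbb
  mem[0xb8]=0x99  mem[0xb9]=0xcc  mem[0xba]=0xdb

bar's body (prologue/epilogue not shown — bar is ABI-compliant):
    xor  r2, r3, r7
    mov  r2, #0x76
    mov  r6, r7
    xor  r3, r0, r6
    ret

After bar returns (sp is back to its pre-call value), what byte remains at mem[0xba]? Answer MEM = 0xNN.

MEM = 0x79

prologue: push r6 -> mem[0xba]=0x79, sp=0xba
body[0] xor  r2, r3, r7 -> r2=0x77
body[1] mov  r2, #0x76 -> r2=0x76
body[2] mov  r6, r7 -> r6=0xba
body[3] xor  r3, r0, r6 -> r3=0x09
epilogue: pop r6=0x79, sp=0xbb
prologue pushed ['r6'] at ['0xba']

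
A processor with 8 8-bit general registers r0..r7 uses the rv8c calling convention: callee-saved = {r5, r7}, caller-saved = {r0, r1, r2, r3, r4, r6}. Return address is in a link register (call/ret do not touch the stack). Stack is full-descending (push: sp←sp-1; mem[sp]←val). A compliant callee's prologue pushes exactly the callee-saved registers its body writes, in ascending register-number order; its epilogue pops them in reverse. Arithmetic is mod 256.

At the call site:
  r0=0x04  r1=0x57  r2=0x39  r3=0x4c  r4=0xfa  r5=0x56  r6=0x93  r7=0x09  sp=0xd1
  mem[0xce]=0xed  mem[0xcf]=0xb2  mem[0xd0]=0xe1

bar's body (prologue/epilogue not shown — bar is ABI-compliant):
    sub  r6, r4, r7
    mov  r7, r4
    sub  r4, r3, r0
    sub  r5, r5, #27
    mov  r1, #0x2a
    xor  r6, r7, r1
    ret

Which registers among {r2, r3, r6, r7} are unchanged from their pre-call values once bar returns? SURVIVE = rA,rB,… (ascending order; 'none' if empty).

SURVIVE = r2,r3,r7

prologue: push r5 → mem[0xd0]=0x56, sp=0xd0
prologue: push r7 → mem[0xcf]=0x09, sp=0xcf
body[0] sub  r6, r4, r7 → r6=0xf1
body[1] mov  r7, r4 → r7=0xfa
body[2] sub  r4, r3, r0 → r4=0x48
body[3] sub  r5, r5, #27 → r5=0x3b
body[4] mov  r1, #0x2a → r1=0x2a
body[5] xor  r6, r7, r1 → r6=0xd0
epilogue: pop r7=0x09, sp=0xd0
epilogue: pop r5=0x56, sp=0xd1
r2: caller-saved, written=False
r3: caller-saved, written=False
r6: caller-saved, written=True
r7: callee-saved, written=True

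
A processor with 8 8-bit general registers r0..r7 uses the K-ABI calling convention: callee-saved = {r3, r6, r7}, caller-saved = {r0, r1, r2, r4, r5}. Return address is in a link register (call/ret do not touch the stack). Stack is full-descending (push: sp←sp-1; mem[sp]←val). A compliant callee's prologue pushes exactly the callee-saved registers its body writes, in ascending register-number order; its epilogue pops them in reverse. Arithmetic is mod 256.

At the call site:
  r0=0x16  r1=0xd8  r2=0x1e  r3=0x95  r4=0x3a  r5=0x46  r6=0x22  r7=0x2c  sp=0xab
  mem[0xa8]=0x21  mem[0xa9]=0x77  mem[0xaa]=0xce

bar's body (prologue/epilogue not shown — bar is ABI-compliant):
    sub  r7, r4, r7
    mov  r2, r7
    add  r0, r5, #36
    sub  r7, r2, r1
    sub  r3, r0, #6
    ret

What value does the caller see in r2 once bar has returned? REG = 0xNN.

REG = 0x0e

prologue: push r3 -> mem[0xaa]=0x95, sp=0xaa
prologue: push r7 -> mem[0xa9]=0x2c, sp=0xa9
body[0] sub  r7, r4, r7 -> r7=0x0e
body[1] mov  r2, r7 -> r2=0x0e
body[2] add  r0, r5, #36 -> r0=0x6a
body[3] sub  r7, r2, r1 -> r7=0x36
body[4] sub  r3, r0, #6 -> r3=0x64
epilogue: pop r7=0x2c, sp=0xaa
epilogue: pop r3=0x95, sp=0xab
r2 is caller-saved -> body value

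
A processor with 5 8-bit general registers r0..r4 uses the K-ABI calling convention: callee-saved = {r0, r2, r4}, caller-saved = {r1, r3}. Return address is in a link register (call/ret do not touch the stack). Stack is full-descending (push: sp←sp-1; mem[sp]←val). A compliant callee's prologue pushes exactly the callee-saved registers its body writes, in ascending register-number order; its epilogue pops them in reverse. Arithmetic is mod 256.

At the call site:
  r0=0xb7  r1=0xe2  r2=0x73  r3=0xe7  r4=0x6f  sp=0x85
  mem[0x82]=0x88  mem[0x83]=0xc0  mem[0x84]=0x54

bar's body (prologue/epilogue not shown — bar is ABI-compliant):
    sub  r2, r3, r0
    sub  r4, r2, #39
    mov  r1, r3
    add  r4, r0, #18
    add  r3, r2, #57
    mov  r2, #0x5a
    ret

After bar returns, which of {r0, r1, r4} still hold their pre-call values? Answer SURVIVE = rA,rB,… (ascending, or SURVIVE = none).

prologue: push r2 → mem[0x84]=0x73, sp=0x84
prologue: push r4 → mem[0x83]=0x6f, sp=0x83
body[0] sub  r2, r3, r0 → r2=0x30
body[1] sub  r4, r2, #39 → r4=0x09
body[2] mov  r1, r3 → r1=0xe7
body[3] add  r4, r0, #18 → r4=0xc9
body[4] add  r3, r2, #57 → r3=0x69
body[5] mov  r2, #0x5a → r2=0x5a
epilogue: pop r4=0x6f, sp=0x84
epilogue: pop r2=0x73, sp=0x85
r0: callee-saved, written=False
r1: caller-saved, written=True
r4: callee-saved, written=True

SURVIVE = r0,r4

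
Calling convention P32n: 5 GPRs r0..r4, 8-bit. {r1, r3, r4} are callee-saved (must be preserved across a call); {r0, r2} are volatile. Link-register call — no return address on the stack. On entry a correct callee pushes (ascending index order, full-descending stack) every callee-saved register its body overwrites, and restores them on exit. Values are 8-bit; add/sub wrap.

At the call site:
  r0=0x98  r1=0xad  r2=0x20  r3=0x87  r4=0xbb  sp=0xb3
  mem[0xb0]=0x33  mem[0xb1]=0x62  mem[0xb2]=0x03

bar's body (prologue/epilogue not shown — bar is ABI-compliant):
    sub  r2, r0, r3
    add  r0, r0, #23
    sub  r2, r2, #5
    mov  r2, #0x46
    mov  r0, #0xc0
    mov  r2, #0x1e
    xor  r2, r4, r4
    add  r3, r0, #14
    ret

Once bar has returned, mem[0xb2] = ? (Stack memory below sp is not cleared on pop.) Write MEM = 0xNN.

prologue: push r3 -> mem[0xb2]=0x87, sp=0xb2
body[0] sub  r2, r0, r3 -> r2=0x11
body[1] add  r0, r0, #23 -> r0=0xaf
body[2] sub  r2, r2, #5 -> r2=0x0c
body[3] mov  r2, #0x46 -> r2=0x46
body[4] mov  r0, #0xc0 -> r0=0xc0
body[5] mov  r2, #0x1e -> r2=0x1e
body[6] xor  r2, r4, r4 -> r2=0x00
body[7] add  r3, r0, #14 -> r3=0xce
epilogue: pop r3=0x87, sp=0xb3
prologue pushed ['r3'] at ['0xb2']

MEM = 0x87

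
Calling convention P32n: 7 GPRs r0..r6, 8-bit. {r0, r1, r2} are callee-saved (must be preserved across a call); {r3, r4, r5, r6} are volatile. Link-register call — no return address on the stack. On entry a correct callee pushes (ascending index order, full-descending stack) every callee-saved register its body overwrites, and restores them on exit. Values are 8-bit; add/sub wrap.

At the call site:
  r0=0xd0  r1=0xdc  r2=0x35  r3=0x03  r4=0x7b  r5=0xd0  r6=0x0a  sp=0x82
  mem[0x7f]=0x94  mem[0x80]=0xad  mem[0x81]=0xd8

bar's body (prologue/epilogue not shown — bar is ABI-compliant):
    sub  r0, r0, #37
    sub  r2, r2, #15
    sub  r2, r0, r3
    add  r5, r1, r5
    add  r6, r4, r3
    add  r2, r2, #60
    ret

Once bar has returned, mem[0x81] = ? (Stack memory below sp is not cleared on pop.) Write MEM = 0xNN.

MEM = 0xd0

prologue: push r0 -> mem[0x81]=0xd0, sp=0x81
prologue: push r2 -> mem[0x80]=0x35, sp=0x80
body[0] sub  r0, r0, #37 -> r0=0xab
body[1] sub  r2, r2, #15 -> r2=0x26
body[2] sub  r2, r0, r3 -> r2=0xa8
body[3] add  r5, r1, r5 -> r5=0xac
body[4] add  r6, r4, r3 -> r6=0x7e
body[5] add  r2, r2, #60 -> r2=0xe4
epilogue: pop r2=0x35, sp=0x81
epilogue: pop r0=0xd0, sp=0x82
prologue pushed ['r0', 'r2'] at ['0x81', '0x80']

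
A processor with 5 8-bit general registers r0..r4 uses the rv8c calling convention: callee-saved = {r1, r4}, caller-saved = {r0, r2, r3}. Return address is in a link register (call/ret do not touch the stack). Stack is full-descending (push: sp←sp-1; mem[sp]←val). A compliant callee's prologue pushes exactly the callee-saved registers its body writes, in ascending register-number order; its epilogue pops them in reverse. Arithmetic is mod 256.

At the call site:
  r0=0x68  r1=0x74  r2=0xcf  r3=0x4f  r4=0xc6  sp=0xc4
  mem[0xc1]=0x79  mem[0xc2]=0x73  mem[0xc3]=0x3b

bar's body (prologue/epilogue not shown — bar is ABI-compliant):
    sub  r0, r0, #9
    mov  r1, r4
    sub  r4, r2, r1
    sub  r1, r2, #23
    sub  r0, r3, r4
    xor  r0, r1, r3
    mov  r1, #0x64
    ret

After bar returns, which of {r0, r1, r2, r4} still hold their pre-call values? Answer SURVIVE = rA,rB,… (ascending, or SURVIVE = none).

prologue: push r1 → mem[0xc3]=0x74, sp=0xc3
prologue: push r4 → mem[0xc2]=0xc6, sp=0xc2
body[0] sub  r0, r0, #9 → r0=0x5f
body[1] mov  r1, r4 → r1=0xc6
body[2] sub  r4, r2, r1 → r4=0x09
body[3] sub  r1, r2, #23 → r1=0xb8
body[4] sub  r0, r3, r4 → r0=0x46
body[5] xor  r0, r1, r3 → r0=0xf7
body[6] mov  r1, #0x64 → r1=0x64
epilogue: pop r4=0xc6, sp=0xc3
epilogue: pop r1=0x74, sp=0xc4
r0: caller-saved, written=True
r1: callee-saved, written=True
r2: caller-saved, written=False
r4: callee-saved, written=True

SURVIVE = r1,r2,r4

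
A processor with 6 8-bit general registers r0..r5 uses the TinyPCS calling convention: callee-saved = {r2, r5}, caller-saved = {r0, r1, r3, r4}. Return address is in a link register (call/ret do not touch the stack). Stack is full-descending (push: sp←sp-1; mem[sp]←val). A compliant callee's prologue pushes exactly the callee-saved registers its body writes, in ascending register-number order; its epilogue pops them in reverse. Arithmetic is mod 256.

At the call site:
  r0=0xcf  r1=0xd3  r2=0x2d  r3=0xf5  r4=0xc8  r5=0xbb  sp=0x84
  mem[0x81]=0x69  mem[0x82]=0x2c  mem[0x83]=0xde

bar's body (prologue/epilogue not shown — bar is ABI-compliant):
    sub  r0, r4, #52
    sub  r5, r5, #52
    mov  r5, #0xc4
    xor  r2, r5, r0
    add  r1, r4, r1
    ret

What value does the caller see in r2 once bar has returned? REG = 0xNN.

prologue: push r2 → mem[0x83]=0x2d, sp=0x83
prologue: push r5 → mem[0x82]=0xbb, sp=0x82
body[0] sub  r0, r4, #52 → r0=0x94
body[1] sub  r5, r5, #52 → r5=0x87
body[2] mov  r5, #0xc4 → r5=0xc4
body[3] xor  r2, r5, r0 → r2=0x50
body[4] add  r1, r4, r1 → r1=0x9b
epilogue: pop r5=0xbb, sp=0x83
epilogue: pop r2=0x2d, sp=0x84
r2 is callee-saved → restored

REG = 0x2d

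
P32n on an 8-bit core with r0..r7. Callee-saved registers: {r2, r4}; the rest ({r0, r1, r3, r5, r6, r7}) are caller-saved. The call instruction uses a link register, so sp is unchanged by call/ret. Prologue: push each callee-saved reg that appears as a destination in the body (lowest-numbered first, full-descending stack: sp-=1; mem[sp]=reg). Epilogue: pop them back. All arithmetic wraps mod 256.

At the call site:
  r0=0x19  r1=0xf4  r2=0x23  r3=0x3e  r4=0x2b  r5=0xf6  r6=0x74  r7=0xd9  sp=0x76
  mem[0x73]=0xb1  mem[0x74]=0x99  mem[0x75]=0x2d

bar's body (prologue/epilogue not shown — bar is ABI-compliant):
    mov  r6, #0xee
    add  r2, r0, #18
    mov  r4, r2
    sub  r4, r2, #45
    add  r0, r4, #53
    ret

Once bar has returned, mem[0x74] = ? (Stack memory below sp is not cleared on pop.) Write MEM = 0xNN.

MEM = 0x2b

prologue: push r2 → mem[0x75]=0x23, sp=0x75
prologue: push r4 → mem[0x74]=0x2b, sp=0x74
body[0] mov  r6, #0xee → r6=0xee
body[1] add  r2, r0, #18 → r2=0x2b
body[2] mov  r4, r2 → r4=0x2b
body[3] sub  r4, r2, #45 → r4=0xfe
body[4] add  r0, r4, #53 → r0=0x33
epilogue: pop r4=0x2b, sp=0x75
epilogue: pop r2=0x23, sp=0x76
prologue pushed ['r2', 'r4'] at ['0x75', '0x74']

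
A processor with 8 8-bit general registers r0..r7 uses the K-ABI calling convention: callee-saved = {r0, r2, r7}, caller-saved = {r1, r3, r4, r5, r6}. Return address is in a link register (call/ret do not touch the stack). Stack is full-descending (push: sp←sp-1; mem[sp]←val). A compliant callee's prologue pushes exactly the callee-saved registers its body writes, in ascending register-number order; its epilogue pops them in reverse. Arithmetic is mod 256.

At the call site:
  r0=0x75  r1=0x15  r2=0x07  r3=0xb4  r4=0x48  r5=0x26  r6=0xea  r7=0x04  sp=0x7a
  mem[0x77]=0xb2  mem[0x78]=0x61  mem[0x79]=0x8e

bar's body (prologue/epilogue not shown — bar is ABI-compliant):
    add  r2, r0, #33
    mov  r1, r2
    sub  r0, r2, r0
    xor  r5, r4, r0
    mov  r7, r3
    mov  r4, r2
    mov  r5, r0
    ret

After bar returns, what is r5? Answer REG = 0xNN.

prologue: push r0 → mem[0x79]=0x75, sp=0x79
prologue: push r2 → mem[0x78]=0x07, sp=0x78
prologue: push r7 → mem[0x77]=0x04, sp=0x77
body[0] add  r2, r0, #33 → r2=0x96
body[1] mov  r1, r2 → r1=0x96
body[2] sub  r0, r2, r0 → r0=0x21
body[3] xor  r5, r4, r0 → r5=0x69
body[4] mov  r7, r3 → r7=0xb4
body[5] mov  r4, r2 → r4=0x96
body[6] mov  r5, r0 → r5=0x21
epilogue: pop r7=0x04, sp=0x78
epilogue: pop r2=0x07, sp=0x79
epilogue: pop r0=0x75, sp=0x7a
r5 is caller-saved → body value

REG = 0x21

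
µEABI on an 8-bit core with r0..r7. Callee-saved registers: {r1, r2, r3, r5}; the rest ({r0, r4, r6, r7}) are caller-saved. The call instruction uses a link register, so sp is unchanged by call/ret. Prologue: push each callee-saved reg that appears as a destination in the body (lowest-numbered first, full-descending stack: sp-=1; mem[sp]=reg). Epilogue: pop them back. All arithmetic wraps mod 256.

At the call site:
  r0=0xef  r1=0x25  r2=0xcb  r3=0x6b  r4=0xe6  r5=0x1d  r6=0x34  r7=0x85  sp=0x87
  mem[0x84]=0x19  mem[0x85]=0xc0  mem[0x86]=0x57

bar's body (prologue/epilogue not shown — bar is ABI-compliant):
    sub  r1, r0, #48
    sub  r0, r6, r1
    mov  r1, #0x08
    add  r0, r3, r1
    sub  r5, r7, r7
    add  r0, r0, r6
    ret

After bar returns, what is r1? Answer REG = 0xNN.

prologue: push r1 → mem[0x86]=0x25, sp=0x86
prologue: push r5 → mem[0x85]=0x1d, sp=0x85
body[0] sub  r1, r0, #48 → r1=0xbf
body[1] sub  r0, r6, r1 → r0=0x75
body[2] mov  r1, #0x08 → r1=0x08
body[3] add  r0, r3, r1 → r0=0x73
body[4] sub  r5, r7, r7 → r5=0x00
body[5] add  r0, r0, r6 → r0=0xa7
epilogue: pop r5=0x1d, sp=0x86
epilogue: pop r1=0x25, sp=0x87
r1 is callee-saved → restored

REG = 0x25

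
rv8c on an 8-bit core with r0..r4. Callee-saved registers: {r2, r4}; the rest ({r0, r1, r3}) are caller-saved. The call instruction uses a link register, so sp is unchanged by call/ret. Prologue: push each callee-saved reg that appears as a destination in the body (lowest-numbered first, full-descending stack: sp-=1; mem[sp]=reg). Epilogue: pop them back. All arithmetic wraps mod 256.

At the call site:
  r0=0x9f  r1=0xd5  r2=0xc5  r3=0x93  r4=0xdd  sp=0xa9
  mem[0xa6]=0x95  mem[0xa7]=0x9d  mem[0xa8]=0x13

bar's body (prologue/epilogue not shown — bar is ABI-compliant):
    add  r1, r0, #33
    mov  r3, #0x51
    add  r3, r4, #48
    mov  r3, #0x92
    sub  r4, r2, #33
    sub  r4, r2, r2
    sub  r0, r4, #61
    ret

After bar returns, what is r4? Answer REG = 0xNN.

REG = 0xdd

prologue: push r4 -> mem[0xa8]=0xdd, sp=0xa8
body[0] add  r1, r0, #33 -> r1=0xc0
body[1] mov  r3, #0x51 -> r3=0x51
body[2] add  r3, r4, #48 -> r3=0x0d
body[3] mov  r3, #0x92 -> r3=0x92
body[4] sub  r4, r2, #33 -> r4=0xa4
body[5] sub  r4, r2, r2 -> r4=0x00
body[6] sub  r0, r4, #61 -> r0=0xc3
epilogue: pop r4=0xdd, sp=0xa9
r4 is callee-saved -> restored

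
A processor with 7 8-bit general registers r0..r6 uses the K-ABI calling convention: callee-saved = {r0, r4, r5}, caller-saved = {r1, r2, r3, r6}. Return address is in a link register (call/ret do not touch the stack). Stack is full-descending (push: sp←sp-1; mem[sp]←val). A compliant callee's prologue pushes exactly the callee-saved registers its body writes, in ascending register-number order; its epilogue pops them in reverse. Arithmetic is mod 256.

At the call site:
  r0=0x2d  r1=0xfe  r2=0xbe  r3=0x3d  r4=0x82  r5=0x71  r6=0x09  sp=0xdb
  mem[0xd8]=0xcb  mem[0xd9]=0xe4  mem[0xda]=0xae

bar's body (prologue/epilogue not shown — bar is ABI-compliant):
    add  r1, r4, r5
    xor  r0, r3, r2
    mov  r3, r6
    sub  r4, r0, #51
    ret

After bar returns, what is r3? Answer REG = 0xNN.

REG = 0x09

prologue: push r0 → mem[0xda]=0x2d, sp=0xda
prologue: push r4 → mem[0xd9]=0x82, sp=0xd9
body[0] add  r1, r4, r5 → r1=0xf3
body[1] xor  r0, r3, r2 → r0=0x83
body[2] mov  r3, r6 → r3=0x09
body[3] sub  r4, r0, #51 → r4=0x50
epilogue: pop r4=0x82, sp=0xda
epilogue: pop r0=0x2d, sp=0xdb
r3 is caller-saved → body value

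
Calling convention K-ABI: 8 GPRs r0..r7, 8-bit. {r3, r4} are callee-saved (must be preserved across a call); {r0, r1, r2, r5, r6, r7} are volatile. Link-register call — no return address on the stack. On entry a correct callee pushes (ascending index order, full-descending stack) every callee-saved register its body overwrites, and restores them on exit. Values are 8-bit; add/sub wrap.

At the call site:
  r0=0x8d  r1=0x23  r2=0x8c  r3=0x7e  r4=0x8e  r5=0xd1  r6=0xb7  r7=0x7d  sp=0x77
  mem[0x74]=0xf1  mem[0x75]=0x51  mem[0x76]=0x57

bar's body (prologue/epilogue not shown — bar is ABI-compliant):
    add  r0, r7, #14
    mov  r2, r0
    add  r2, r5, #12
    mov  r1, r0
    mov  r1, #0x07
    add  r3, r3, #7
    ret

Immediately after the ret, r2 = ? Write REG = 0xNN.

prologue: push r3 -> mem[0x76]=0x7e, sp=0x76
body[0] add  r0, r7, #14 -> r0=0x8b
body[1] mov  r2, r0 -> r2=0x8b
body[2] add  r2, r5, #12 -> r2=0xdd
body[3] mov  r1, r0 -> r1=0x8b
body[4] mov  r1, #0x07 -> r1=0x07
body[5] add  r3, r3, #7 -> r3=0x85
epilogue: pop r3=0x7e, sp=0x77
r2 is caller-saved -> body value

REG = 0xdd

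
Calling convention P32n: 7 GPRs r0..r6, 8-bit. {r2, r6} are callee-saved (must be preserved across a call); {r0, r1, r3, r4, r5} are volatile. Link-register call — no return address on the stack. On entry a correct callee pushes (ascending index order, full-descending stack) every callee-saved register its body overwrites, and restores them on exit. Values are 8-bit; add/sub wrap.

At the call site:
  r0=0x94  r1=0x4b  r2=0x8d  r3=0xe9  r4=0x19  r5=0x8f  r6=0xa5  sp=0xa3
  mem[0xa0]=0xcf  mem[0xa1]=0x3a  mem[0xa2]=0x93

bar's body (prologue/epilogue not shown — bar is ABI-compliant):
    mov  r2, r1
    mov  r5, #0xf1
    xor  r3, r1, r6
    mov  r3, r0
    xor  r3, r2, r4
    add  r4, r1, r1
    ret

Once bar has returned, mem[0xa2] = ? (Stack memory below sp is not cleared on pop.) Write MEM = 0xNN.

prologue: push r2 -> mem[0xa2]=0x8d, sp=0xa2
body[0] mov  r2, r1 -> r2=0x4b
body[1] mov  r5, #0xf1 -> r5=0xf1
body[2] xor  r3, r1, r6 -> r3=0xee
body[3] mov  r3, r0 -> r3=0x94
body[4] xor  r3, r2, r4 -> r3=0x52
body[5] add  r4, r1, r1 -> r4=0x96
epilogue: pop r2=0x8d, sp=0xa3
prologue pushed ['r2'] at ['0xa2']

MEM = 0x8d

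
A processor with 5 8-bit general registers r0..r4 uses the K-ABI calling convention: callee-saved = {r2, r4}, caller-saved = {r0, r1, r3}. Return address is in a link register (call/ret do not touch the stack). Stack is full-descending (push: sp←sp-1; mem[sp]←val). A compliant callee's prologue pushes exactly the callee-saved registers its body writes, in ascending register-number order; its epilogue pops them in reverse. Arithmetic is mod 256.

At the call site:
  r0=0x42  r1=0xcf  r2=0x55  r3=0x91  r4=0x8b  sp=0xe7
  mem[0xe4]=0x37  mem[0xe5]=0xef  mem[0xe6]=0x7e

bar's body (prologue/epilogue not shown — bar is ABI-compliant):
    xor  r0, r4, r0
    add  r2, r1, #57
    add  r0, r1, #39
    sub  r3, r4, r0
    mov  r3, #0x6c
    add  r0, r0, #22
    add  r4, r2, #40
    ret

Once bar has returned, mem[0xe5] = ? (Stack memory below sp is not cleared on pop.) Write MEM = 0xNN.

prologue: push r2 → mem[0xe6]=0x55, sp=0xe6
prologue: push r4 → mem[0xe5]=0x8b, sp=0xe5
body[0] xor  r0, r4, r0 → r0=0xc9
body[1] add  r2, r1, #57 → r2=0x08
body[2] add  r0, r1, #39 → r0=0xf6
body[3] sub  r3, r4, r0 → r3=0x95
body[4] mov  r3, #0x6c → r3=0x6c
body[5] add  r0, r0, #22 → r0=0x0c
body[6] add  r4, r2, #40 → r4=0x30
epilogue: pop r4=0x8b, sp=0xe6
epilogue: pop r2=0x55, sp=0xe7
prologue pushed ['r2', 'r4'] at ['0xe6', '0xe5']

MEM = 0x8b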